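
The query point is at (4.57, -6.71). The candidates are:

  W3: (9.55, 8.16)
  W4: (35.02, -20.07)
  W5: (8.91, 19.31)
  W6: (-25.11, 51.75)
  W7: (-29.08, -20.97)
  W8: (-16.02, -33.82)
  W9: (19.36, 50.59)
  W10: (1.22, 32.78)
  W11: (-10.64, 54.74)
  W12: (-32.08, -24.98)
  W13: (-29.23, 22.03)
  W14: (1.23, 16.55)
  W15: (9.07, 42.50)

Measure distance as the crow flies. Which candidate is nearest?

Distances from (4.57, -6.71):
W3: √((4.98)² + (14.87)²) = √(24.8004 + 221.1169) = 15.68
W4: √((30.45)² + (-13.36)²) = √(927.2025 + 178.4896) = 33.25
W5: √((4.34)² + (26.02)²) = √(18.8356 + 677.0404) = 26.38
W6: √((-29.68)² + (58.46)²) = √(880.9024 + 3417.5716) = 65.56
W7: √((-33.65)² + (-14.26)²) = √(1132.3225 + 203.3476) = 36.55
W8: √((-20.59)² + (-27.11)²) = √(423.9481 + 734.9521) = 34.04
W9: √((14.79)² + (57.30)²) = √(218.7441 + 3283.2900) = 59.18
W10: √((-3.35)² + (39.49)²) = √(11.2225 + 1559.4601) = 39.63
W11: √((-15.21)² + (61.45)²) = √(231.3441 + 3776.1025) = 63.30
W12: √((-36.65)² + (-18.27)²) = √(1343.2225 + 333.7929) = 40.95
W13: √((-33.80)² + (28.74)²) = √(1142.4400 + 825.9876) = 44.37
W14: √((-3.34)² + (23.26)²) = √(11.1556 + 541.0276) = 23.50
W15: √((4.50)² + (49.21)²) = √(20.2500 + 2421.6241) = 49.42
Minimum: W3 at 15.68.

W3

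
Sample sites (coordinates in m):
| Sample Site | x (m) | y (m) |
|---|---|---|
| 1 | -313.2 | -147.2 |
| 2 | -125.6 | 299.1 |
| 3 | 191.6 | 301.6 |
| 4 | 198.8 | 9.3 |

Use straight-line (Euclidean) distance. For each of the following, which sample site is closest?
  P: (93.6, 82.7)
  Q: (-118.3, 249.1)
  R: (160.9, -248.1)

P at (93.6, 82.7):
  1: 467.3 m
  2: 308.0 m
  3: 239.8 m
  4: 128.3 m
  → nearest: 4 (128.3 m)
Q at (-118.3, 249.1):
  1: 441.6 m
  2: 50.5 m
  3: 314.3 m
  4: 397.6 m
  → nearest: 2 (50.5 m)
R at (160.9, -248.1):
  1: 484.7 m
  2: 617.7 m
  3: 550.6 m
  4: 260.2 m
  → nearest: 4 (260.2 m)

P→4; Q→2; R→4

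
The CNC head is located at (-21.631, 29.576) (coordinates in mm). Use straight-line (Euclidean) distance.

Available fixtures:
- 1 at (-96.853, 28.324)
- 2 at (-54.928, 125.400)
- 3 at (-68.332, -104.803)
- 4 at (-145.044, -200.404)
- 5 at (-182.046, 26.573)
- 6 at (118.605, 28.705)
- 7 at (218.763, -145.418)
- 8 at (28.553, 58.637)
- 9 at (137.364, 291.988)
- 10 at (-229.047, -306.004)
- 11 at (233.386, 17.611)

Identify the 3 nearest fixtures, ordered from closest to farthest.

8, 1, 2

Distances from (-21.631, 29.576):
1: √((-75.222)² + (-1.252)²) = √(5658.34928 + 1.56750) = 75.232 mm
2: √((-33.297)² + (95.824)²) = √(1108.69021 + 9182.23898) = 101.444 mm
3: √((-46.701)² + (-134.379)²) = √(2180.98340 + 18057.71564) = 142.263 mm
4: √((-123.413)² + (-229.980)²) = √(15230.76857 + 52890.80040) = 261.001 mm
5: √((-160.415)² + (-3.003)²) = √(25732.97222 + 9.01801) = 160.443 mm
6: √((140.236)² + (-0.871)²) = √(19666.13570 + 0.75864) = 140.239 mm
7: √((240.394)² + (-174.994)²) = √(57789.27524 + 30622.90004) = 297.342 mm
8: √((50.184)² + (29.061)²) = √(2518.43386 + 844.54172) = 57.991 mm
9: √((158.995)² + (262.412)²) = √(25279.41003 + 68860.05774) = 306.822 mm
10: √((-207.416)² + (-335.580)²) = √(43021.39706 + 112613.93640) = 394.506 mm
11: √((255.017)² + (-11.965)²) = √(65033.67029 + 143.16123) = 255.298 mm
Sorted: 8 (57.991 mm) < 1 (75.232 mm) < 2 (101.444 mm) < 6 (140.239 mm) < 3 (142.263 mm) < …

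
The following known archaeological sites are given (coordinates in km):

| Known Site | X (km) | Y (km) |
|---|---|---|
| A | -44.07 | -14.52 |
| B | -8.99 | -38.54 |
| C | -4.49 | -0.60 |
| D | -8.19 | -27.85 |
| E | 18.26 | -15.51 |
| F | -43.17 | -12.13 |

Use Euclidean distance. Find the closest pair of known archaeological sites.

Pairwise distances:
A–B: √((35.08)² + (-24.02)²) = √(1230.6064 + 576.9604) = 42.52 km
A–C: √((39.58)² + (13.92)²) = √(1566.5764 + 193.7664) = 41.96 km
A–D: √((35.88)² + (-13.33)²) = √(1287.3744 + 177.6889) = 38.28 km
A–E: √((62.33)² + (-0.99)²) = √(3885.0289 + 0.9801) = 62.34 km
A–F: √((0.90)² + (2.39)²) = √(0.8100 + 5.7121) = 2.55 km
B–C: √((4.50)² + (37.94)²) = √(20.2500 + 1439.4436) = 38.21 km
B–D: √((0.80)² + (10.69)²) = √(0.6400 + 114.2761) = 10.72 km
B–E: √((27.25)² + (23.03)²) = √(742.5625 + 530.3809) = 35.68 km
B–F: √((-34.18)² + (26.41)²) = √(1168.2724 + 697.4881) = 43.19 km
C–D: √((-3.70)² + (-27.25)²) = √(13.6900 + 742.5625) = 27.50 km
C–E: √((22.75)² + (-14.91)²) = √(517.5625 + 222.3081) = 27.20 km
C–F: √((-38.68)² + (-11.53)²) = √(1496.1424 + 132.9409) = 40.36 km
D–E: √((26.45)² + (12.34)²) = √(699.6025 + 152.2756) = 29.19 km
D–F: √((-34.98)² + (15.72)²) = √(1223.6004 + 247.1184) = 38.35 km
E–F: √((-61.43)² + (3.38)²) = √(3773.6449 + 11.4244) = 61.52 km
Closest pair: A–F at 2.55 km.

A and F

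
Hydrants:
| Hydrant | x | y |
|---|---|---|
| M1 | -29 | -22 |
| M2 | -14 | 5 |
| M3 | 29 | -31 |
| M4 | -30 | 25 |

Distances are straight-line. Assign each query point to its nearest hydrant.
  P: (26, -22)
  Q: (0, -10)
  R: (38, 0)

P→M3; Q→M2; R→M3

P at (26, -22):
  M1: √((-55)² + (0)²) = √(3025.000 + 0.000) = 55.0
  M2: √((-40)² + (27)²) = √(1600.000 + 729.000) = 48.3
  M3: √((3)² + (-9)²) = √(9.000 + 81.000) = 9.5
  M4: √((-56)² + (47)²) = √(3136.000 + 2209.000) = 73.1
  → nearest: M3 (9.5)
Q at (0, -10):
  M1: √((-29)² + (-12)²) = √(841.000 + 144.000) = 31.4
  M2: √((-14)² + (15)²) = √(196.000 + 225.000) = 20.5
  M3: √((29)² + (-21)²) = √(841.000 + 441.000) = 35.8
  M4: √((-30)² + (35)²) = √(900.000 + 1225.000) = 46.1
  → nearest: M2 (20.5)
R at (38, 0):
  M1: √((-67)² + (-22)²) = √(4489.000 + 484.000) = 70.5
  M2: √((-52)² + (5)²) = √(2704.000 + 25.000) = 52.2
  M3: √((-9)² + (-31)²) = √(81.000 + 961.000) = 32.3
  M4: √((-68)² + (25)²) = √(4624.000 + 625.000) = 72.4
  → nearest: M3 (32.3)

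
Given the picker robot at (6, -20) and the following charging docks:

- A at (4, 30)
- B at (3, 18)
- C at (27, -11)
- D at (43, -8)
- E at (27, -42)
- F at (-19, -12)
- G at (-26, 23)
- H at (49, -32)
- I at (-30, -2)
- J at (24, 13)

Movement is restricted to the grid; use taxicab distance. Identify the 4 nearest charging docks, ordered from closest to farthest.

Distances from (6, -20):
A: |-2| + |50| = 2 + 50 = 52
B: |-3| + |38| = 3 + 38 = 41
C: |21| + |9| = 21 + 9 = 30
D: |37| + |12| = 37 + 12 = 49
E: |21| + |-22| = 21 + 22 = 43
F: |-25| + |8| = 25 + 8 = 33
G: |-32| + |43| = 32 + 43 = 75
H: |43| + |-12| = 43 + 12 = 55
I: |-36| + |18| = 36 + 18 = 54
J: |18| + |33| = 18 + 33 = 51
Sorted: C (30) < F (33) < B (41) < E (43) < D (49) < J (51) < …

C, F, B, E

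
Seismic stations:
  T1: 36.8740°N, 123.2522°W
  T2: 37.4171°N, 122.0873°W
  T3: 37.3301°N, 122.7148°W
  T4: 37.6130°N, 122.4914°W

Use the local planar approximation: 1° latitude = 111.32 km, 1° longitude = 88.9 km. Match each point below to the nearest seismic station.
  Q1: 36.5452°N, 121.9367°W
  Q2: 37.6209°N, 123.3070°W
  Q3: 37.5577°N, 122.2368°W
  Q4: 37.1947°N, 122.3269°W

Q1→T2; Q2→T3; Q3→T2; Q4→T2

Q1 at 36.5452°N, 121.9367°W:
  T1: √((0.3288·111.32)² + (-1.3155·88.9)²) = √(1339.707575 + 13676.823009) = 122.5420 km
  T2: √((0.8719·111.32)² + (-0.1506·88.9)²) = √(9420.625741 + 179.247648) = 97.9789 km
  T3: √((0.7849·111.32)² + (-0.7781·88.9)²) = √(7634.402508 + 4784.916380) = 111.4420 km
  T4: √((1.0678·111.32)² + (-0.5547·88.9)²) = √(14129.481605 + 2431.755203) = 128.6905 km
  → nearest: T2 (97.9789 km)
Q2 at 37.6209°N, 123.3070°W:
  T1: √((-0.7469·111.32)² + (0.0548·88.9)²) = √(6913.075726 + 23.733656) = 83.2875 km
  T2: √((-0.2038·111.32)² + (1.2197·88.9)²) = √(514.700695 + 11757.353326) = 110.7793 km
  T3: √((-0.2908·111.32)² + (0.5922·88.9)²) = √(1047.937061 + 2771.662386) = 61.8029 km
  T4: √((-0.0079·111.32)² + (0.8156·88.9)²) = √(0.773394 + 5257.241847) = 72.5122 km
  → nearest: T3 (61.8029 km)
Q3 at 37.5577°N, 122.2368°W:
  T1: √((-0.6837·111.32)² + (-1.0154·88.9)²) = √(5792.653555 + 8148.503193) = 118.0727 km
  T2: √((-0.1406·111.32)² + (0.1495·88.9)²) = √(244.972332 + 176.638719) = 20.5332 km
  T3: √((-0.2276·111.32)² + (-0.4780·88.9)²) = √(641.934786 + 1805.757034) = 49.4742 km
  T4: √((0.0553·111.32)² + (-0.2546·88.9)²) = √(37.896287 + 512.295240) = 23.4562 km
  → nearest: T2 (20.5332 km)
Q4 at 37.1947°N, 122.3269°W:
  T1: √((-0.3207·111.32)² + (-0.9253·88.9)²) = √(1274.513134 + 6766.571049) = 89.6721 km
  T2: √((0.2224·111.32)² + (0.2396·88.9)²) = √(612.937173 + 453.708744) = 32.6595 km
  T3: √((0.1354·111.32)² + (-0.3879·88.9)²) = √(227.187129 + 1189.167636) = 37.6345 km
  T4: √((0.4183·111.32)² + (-0.1645·88.9)²) = √(2168.313753 + 213.862838) = 48.8075 km
  → nearest: T2 (32.6595 km)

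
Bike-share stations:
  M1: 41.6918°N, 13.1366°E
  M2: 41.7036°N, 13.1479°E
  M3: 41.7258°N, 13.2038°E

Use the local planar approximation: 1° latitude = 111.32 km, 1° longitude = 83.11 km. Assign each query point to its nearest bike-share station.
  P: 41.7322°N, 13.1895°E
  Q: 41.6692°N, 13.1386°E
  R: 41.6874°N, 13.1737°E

P→M3; Q→M1; R→M2

P at 41.7322°N, 13.1895°E:
  M1: √((-0.0404·111.32)² + (-0.0529·83.11)²) = √(20.225959 + 19.329379) = 6.2893 km
  M2: √((-0.0286·111.32)² + (-0.0416·83.11)²) = √(10.136277 + 11.953449) = 4.7000 km
  M3: √((-0.0064·111.32)² + (0.0143·83.11)²) = √(0.507582 + 1.412468) = 1.3857 km
  → nearest: M3 (1.3857 km)
Q at 41.6692°N, 13.1386°E:
  M1: √((0.0226·111.32)² + (-0.0020·83.11)²) = √(6.329411 + 0.027629) = 2.5213 km
  M2: √((0.0344·111.32)² + (0.0093·83.11)²) = √(14.664366 + 0.597410) = 3.9066 km
  M3: √((0.0566·111.32)² + (0.0652·83.11)²) = √(39.698972 + 29.363090) = 8.3104 km
  → nearest: M1 (2.5213 km)
R at 41.6874°N, 13.1737°E:
  M1: √((0.0044·111.32)² + (-0.0371·83.11)²) = √(0.239912 + 9.507238) = 3.1220 km
  M2: √((0.0162·111.32)² + (-0.0258·83.11)²) = √(3.252194 + 4.597757) = 2.8018 km
  M3: √((0.0384·111.32)² + (0.0301·83.11)²) = √(18.272957 + 6.258058) = 4.9529 km
  → nearest: M2 (2.8018 km)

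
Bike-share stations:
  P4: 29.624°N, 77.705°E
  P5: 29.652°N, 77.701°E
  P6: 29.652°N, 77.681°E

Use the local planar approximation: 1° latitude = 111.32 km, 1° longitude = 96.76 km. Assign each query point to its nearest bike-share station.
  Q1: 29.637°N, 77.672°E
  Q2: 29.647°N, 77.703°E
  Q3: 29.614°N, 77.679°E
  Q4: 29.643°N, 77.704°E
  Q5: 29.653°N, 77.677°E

Q1 at 29.637°N, 77.672°E:
  P4: √((-0.013·111.32)² + (0.033·96.76)²) = √(2.09427 + 10.19576) = 3.506 km
  P5: √((0.015·111.32)² + (0.029·96.76)²) = √(2.78823 + 7.87386) = 3.265 km
  P6: √((0.015·111.32)² + (0.009·96.76)²) = √(2.78823 + 0.75836) = 1.883 km
  → nearest: P6 (1.883 km)
Q2 at 29.647°N, 77.703°E:
  P4: √((-0.023·111.32)² + (0.002·96.76)²) = √(6.55544 + 0.03745) = 2.568 km
  P5: √((0.005·111.32)² + (-0.002·96.76)²) = √(0.30980 + 0.03745) = 0.589 km
  P6: √((0.005·111.32)² + (-0.022·96.76)²) = √(0.30980 + 4.53145) = 2.200 km
  → nearest: P5 (0.589 km)
Q3 at 29.614°N, 77.679°E:
  P4: √((0.010·111.32)² + (0.026·96.76)²) = √(1.23921 + 6.32905) = 2.751 km
  P5: √((0.038·111.32)² + (0.022·96.76)²) = √(17.89425 + 4.53145) = 4.736 km
  P6: √((0.038·111.32)² + (0.002·96.76)²) = √(17.89425 + 0.03745) = 4.235 km
  → nearest: P4 (2.751 km)
Q4 at 29.643°N, 77.704°E:
  P4: √((-0.019·111.32)² + (0.001·96.76)²) = √(4.47356 + 0.00936) = 2.117 km
  P5: √((0.009·111.32)² + (-0.003·96.76)²) = √(1.00376 + 0.08426) = 1.043 km
  P6: √((0.009·111.32)² + (-0.023·96.76)²) = √(1.00376 + 4.95276) = 2.441 km
  → nearest: P5 (1.043 km)
Q5 at 29.653°N, 77.677°E:
  P4: √((-0.029·111.32)² + (0.028·96.76)²) = √(10.42179 + 7.34020) = 4.214 km
  P5: √((-0.001·111.32)² + (0.024·96.76)²) = √(0.01239 + 5.39280) = 2.325 km
  P6: √((-0.001·111.32)² + (0.004·96.76)²) = √(0.01239 + 0.14980) = 0.403 km
  → nearest: P6 (0.403 km)

Q1→P6; Q2→P5; Q3→P4; Q4→P5; Q5→P6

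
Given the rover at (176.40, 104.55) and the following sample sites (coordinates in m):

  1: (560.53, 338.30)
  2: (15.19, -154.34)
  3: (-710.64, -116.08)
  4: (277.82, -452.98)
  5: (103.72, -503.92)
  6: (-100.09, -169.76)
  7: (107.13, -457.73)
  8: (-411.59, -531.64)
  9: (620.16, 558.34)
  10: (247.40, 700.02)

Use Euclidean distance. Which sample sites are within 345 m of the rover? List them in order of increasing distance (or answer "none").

2

Distances from (176.40, 104.55):
1: √((384.13)² + (233.75)²) = √(147555.8569 + 54639.0625) = 449.66 m
2: √((-161.21)² + (-258.89)²) = √(25988.6641 + 67024.0321) = 304.98 m
3: √((-887.04)² + (-220.63)²) = √(786839.9616 + 48677.5969) = 914.07 m
4: √((101.42)² + (-557.53)²) = √(10286.0164 + 310839.7009) = 566.68 m
5: √((-72.68)² + (-608.47)²) = √(5282.3824 + 370235.7409) = 612.80 m
6: √((-276.49)² + (-274.31)²) = √(76446.7201 + 75245.9761) = 389.48 m
7: √((-69.27)² + (-562.28)²) = √(4798.3329 + 316158.7984) = 566.53 m
8: √((-587.99)² + (-636.19)²) = √(345732.2401 + 404737.7161) = 866.30 m
9: √((443.76)² + (453.79)²) = √(196922.9376 + 205925.3641) = 634.70 m
10: √((71.00)² + (595.47)²) = √(5041.0000 + 354584.5209) = 599.69 m
Threshold 345 m: 2 (304.98 m) is within range.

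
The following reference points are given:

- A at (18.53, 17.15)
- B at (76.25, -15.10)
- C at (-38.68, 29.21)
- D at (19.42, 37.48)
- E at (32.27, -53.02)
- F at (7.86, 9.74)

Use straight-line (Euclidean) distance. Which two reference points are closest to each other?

A and F

Pairwise distances:
A–B: 66.12
A–C: 58.47
A–D: 20.35
A–E: 71.50
A–F: 12.99
B–C: 123.18
B–D: 77.42
B–E: 58.07
B–F: 72.76
C–D: 58.69
C–E: 108.61
C–F: 50.45
D–E: 91.41
D–F: 30.05
E–F: 67.34
Closest pair: A–F at 12.99.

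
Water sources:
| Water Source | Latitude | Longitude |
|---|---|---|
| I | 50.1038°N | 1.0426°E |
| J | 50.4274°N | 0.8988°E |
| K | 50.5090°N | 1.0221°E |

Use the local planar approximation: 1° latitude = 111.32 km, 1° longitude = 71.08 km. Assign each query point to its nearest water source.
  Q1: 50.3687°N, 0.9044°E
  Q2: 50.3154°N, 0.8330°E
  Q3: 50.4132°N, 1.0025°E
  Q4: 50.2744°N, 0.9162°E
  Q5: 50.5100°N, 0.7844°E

Q1 at 50.3687°N, 0.9044°E:
  I: 31.0818 km
  J: 6.5466 km
  K: 17.7178 km
  → nearest: J (6.5466 km)
Q2 at 50.3154°N, 0.8330°E:
  I: 27.8714 km
  J: 13.3162 km
  K: 25.3995 km
  → nearest: J (13.3162 km)
Q3 at 50.4132°N, 1.0025°E:
  I: 34.5601 km
  J: 7.5386 km
  K: 10.7551 km
  → nearest: J (7.5386 km)
Q4 at 50.2744°N, 0.9162°E:
  I: 21.0092 km
  J: 17.0768 km
  K: 27.1788 km
  → nearest: J (17.0768 km)
Q5 at 50.5100°N, 0.7844°E:
  I: 48.8007 km
  J: 12.2748 km
  K: 16.8961 km
  → nearest: J (12.2748 km)

Q1→J; Q2→J; Q3→J; Q4→J; Q5→J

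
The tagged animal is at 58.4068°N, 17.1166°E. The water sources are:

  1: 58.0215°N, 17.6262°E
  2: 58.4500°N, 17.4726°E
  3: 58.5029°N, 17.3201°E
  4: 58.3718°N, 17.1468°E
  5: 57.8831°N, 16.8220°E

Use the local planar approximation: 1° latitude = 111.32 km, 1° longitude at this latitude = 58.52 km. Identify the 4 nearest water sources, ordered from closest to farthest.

Distances from 58.4068°N, 17.1166°E:
1: 52.2401 km
2: 21.3810 km
3: 16.0082 km
4: 4.2783 km
5: 60.7940 km
Sorted: 4 (4.2783 km) < 3 (16.0082 km) < 2 (21.3810 km) < 1 (52.2401 km) < 5 (60.7940 km)

4, 3, 2, 1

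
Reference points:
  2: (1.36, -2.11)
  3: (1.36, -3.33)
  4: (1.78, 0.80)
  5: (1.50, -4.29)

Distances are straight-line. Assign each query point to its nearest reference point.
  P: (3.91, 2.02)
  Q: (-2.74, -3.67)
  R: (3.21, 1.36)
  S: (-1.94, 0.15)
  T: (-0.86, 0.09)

P at (3.91, 2.02):
  2: √((-2.55)² + (-4.13)²) = √(6.5025 + 17.0569) = 4.85
  3: √((-2.55)² + (-5.35)²) = √(6.5025 + 28.6225) = 5.93
  4: √((-2.13)² + (-1.22)²) = √(4.5369 + 1.4884) = 2.45
  5: √((-2.41)² + (-6.31)²) = √(5.8081 + 39.8161) = 6.75
  → nearest: 4 (2.45)
Q at (-2.74, -3.67):
  2: √((4.10)² + (1.56)²) = √(16.8100 + 2.4336) = 4.39
  3: √((4.10)² + (0.34)²) = √(16.8100 + 0.1156) = 4.11
  4: √((4.52)² + (4.47)²) = √(20.4304 + 19.9809) = 6.36
  5: √((4.24)² + (-0.62)²) = √(17.9776 + 0.3844) = 4.29
  → nearest: 3 (4.11)
R at (3.21, 1.36):
  2: √((-1.85)² + (-3.47)²) = √(3.4225 + 12.0409) = 3.93
  3: √((-1.85)² + (-4.69)²) = √(3.4225 + 21.9961) = 5.04
  4: √((-1.43)² + (-0.56)²) = √(2.0449 + 0.3136) = 1.54
  5: √((-1.71)² + (-5.65)²) = √(2.9241 + 31.9225) = 5.90
  → nearest: 4 (1.54)
S at (-1.94, 0.15):
  2: √((3.30)² + (-2.26)²) = √(10.8900 + 5.1076) = 4.00
  3: √((3.30)² + (-3.48)²) = √(10.8900 + 12.1104) = 4.80
  4: √((3.72)² + (0.65)²) = √(13.8384 + 0.4225) = 3.78
  5: √((3.44)² + (-4.44)²) = √(11.8336 + 19.7136) = 5.62
  → nearest: 4 (3.78)
T at (-0.86, 0.09):
  2: √((2.22)² + (-2.20)²) = √(4.9284 + 4.8400) = 3.13
  3: √((2.22)² + (-3.42)²) = √(4.9284 + 11.6964) = 4.08
  4: √((2.64)² + (0.71)²) = √(6.9696 + 0.5041) = 2.73
  5: √((2.36)² + (-4.38)²) = √(5.5696 + 19.1844) = 4.98
  → nearest: 4 (2.73)

P→4; Q→3; R→4; S→4; T→4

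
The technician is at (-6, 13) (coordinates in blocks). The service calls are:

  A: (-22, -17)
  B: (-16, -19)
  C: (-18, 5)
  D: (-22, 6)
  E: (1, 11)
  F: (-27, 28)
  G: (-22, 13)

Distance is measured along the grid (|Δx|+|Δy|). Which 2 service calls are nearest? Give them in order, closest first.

Distances from (-6, 13):
A: |-16| + |-30| = 16 + 30 = 46 blocks
B: |-10| + |-32| = 10 + 32 = 42 blocks
C: |-12| + |-8| = 12 + 8 = 20 blocks
D: |-16| + |-7| = 16 + 7 = 23 blocks
E: |7| + |-2| = 7 + 2 = 9 blocks
F: |-21| + |15| = 21 + 15 = 36 blocks
G: |-16| + |0| = 16 + 0 = 16 blocks
Sorted: E (9 blocks) < G (16 blocks) < C (20 blocks) < D (23 blocks) < …

E, G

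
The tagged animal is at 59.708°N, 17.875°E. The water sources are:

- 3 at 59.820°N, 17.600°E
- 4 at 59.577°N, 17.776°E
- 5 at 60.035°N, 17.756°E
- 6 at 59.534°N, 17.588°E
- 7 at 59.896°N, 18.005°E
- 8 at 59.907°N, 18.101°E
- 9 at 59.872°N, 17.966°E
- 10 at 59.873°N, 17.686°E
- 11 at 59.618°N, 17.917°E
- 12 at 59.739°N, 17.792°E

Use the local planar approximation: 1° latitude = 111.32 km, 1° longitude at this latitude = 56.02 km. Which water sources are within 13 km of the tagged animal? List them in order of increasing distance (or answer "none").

12, 11

Distances from 59.708°N, 17.875°E:
3: √((0.112·111.32)² + (-0.275·56.02)²) = √(155.44703 + 237.32943) = 19.819 km
4: √((-0.131·111.32)² + (-0.099·56.02)²) = √(212.66156 + 30.75789) = 15.602 km
5: √((0.327·111.32)² + (-0.119·56.02)²) = √(1325.07939 + 44.44062) = 37.007 km
6: √((-0.174·111.32)² + (-0.287·56.02)²) = √(375.18450 + 258.49372) = 25.173 km
7: √((0.188·111.32)² + (0.130·56.02)²) = √(437.98788 + 53.03626) = 22.159 km
8: √((0.199·111.32)² + (0.226·56.02)²) = √(490.74123 + 160.28877) = 25.515 km
9: √((0.164·111.32)² + (0.091·56.02)²) = √(333.29906 + 25.98777) = 18.955 km
10: √((0.165·111.32)² + (-0.189·56.02)²) = √(337.37608 + 112.10109) = 21.201 km
11: √((-0.090·111.32)² + (0.042·56.02)²) = √(100.37635 + 5.53586) = 10.291 km
12: √((0.031·111.32)² + (-0.083·56.02)²) = √(11.90885 + 21.61934) = 5.790 km
Threshold 13 km: 12 (5.790 km), 11 (10.291 km) are within range.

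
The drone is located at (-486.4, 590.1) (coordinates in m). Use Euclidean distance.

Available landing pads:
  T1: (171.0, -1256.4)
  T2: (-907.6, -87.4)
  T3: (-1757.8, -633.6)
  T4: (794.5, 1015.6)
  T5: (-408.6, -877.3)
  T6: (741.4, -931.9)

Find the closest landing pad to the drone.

Distances from (-486.4, 590.1):
T1: 1960.0 m
T2: 797.8 m
T3: 1764.6 m
T4: 1349.7 m
T5: 1469.5 m
T6: 1955.5 m
Minimum: T2 at 797.8 m.

T2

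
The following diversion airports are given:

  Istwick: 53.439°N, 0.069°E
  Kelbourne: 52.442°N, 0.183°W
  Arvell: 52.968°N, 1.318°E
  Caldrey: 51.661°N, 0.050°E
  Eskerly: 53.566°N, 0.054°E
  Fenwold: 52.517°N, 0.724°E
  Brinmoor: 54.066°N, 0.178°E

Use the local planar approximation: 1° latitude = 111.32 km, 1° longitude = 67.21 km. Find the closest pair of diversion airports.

Istwick and Eskerly

Pairwise distances:
Istwick–Eskerly: 14.174 km
Eskerly–Brinmoor: 56.280 km
Kelbourne–Fenwold: 61.529 km
Arvell–Fenwold: 64.144 km
Istwick–Brinmoor: 70.181 km
Kelbourne–Caldrey: 88.340 km
Istwick–Arvell: 98.974 km
Caldrey–Fenwold: 105.509 km
Arvell–Eskerly: 107.929 km
Istwick–Fenwold: 111.680 km
Istwick–Kelbourne: 112.271 km
Kelbourne–Arvell: 116.644 km
Eskerly–Fenwold: 125.156 km
Kelbourne–Eskerly: 126.134 km
Arvell–Brinmoor: 144.259 km
Arvell–Caldrey: 168.617 km
Fenwold–Brinmoor: 176.296 km
Kelbourne–Brinmoor: 182.405 km
Istwick–Caldrey: 197.931 km
Caldrey–Eskerly: 212.065 km
Caldrey–Brinmoor: 267.863 km
Closest pair: Istwick–Eskerly at 14.174 km.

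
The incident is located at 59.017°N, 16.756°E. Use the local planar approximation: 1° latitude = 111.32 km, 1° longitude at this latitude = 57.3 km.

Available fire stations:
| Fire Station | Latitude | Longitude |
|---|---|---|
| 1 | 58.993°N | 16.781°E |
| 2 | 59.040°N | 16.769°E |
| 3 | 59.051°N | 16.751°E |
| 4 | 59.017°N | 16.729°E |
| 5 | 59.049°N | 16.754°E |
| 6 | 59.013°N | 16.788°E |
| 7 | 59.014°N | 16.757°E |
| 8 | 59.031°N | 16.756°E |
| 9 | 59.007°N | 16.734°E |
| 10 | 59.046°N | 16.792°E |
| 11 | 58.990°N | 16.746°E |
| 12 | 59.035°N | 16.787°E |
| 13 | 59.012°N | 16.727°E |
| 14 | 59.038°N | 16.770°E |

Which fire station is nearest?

Distances from 59.017°N, 16.756°E:
1: √((-0.024·111.32)² + (0.025·57.3)²) = √(7.13787 + 2.05206) = 3.031 km
2: √((0.023·111.32)² + (0.013·57.3)²) = √(6.55544 + 0.55488) = 2.667 km
3: √((0.034·111.32)² + (-0.005·57.3)²) = √(14.32532 + 0.08208) = 3.796 km
4: √((0.000·111.32)² + (-0.027·57.3)²) = √(0.00000 + 2.39352) = 1.547 km
5: √((0.032·111.32)² + (-0.002·57.3)²) = √(12.68955 + 0.01313) = 3.564 km
6: √((-0.004·111.32)² + (0.032·57.3)²) = √(0.19827 + 3.36209) = 1.887 km
7: √((-0.003·111.32)² + (0.001·57.3)²) = √(0.11153 + 0.00328) = 0.339 km
8: √((0.014·111.32)² + (0.000·57.3)²) = √(2.42886 + 0.00000) = 1.558 km
9: √((-0.010·111.32)² + (-0.022·57.3)²) = √(1.23921 + 1.58911) = 1.682 km
10: √((0.029·111.32)² + (0.036·57.3)²) = √(10.42179 + 4.25514) = 3.831 km
11: √((-0.027·111.32)² + (-0.010·57.3)²) = √(9.03387 + 0.32833) = 3.060 km
12: √((0.018·111.32)² + (0.031·57.3)²) = √(4.01505 + 3.15524) = 2.678 km
13: √((-0.005·111.32)² + (-0.029·57.3)²) = √(0.30980 + 2.76125) = 1.752 km
14: √((0.021·111.32)² + (0.014·57.3)²) = √(5.46493 + 0.64352) = 2.472 km
Minimum: 7 at 0.339 km.

7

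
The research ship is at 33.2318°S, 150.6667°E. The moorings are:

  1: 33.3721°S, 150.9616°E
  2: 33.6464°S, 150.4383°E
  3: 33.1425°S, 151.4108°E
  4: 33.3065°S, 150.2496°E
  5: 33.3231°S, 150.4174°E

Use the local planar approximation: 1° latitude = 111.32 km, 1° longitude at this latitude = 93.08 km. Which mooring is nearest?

Distances from 33.2318°S, 150.6667°E:
1: 31.5815 km
2: 50.8143 km
3: 69.9706 km
4: 39.7042 km
5: 25.3330 km
Minimum: 5 at 25.3330 km.

5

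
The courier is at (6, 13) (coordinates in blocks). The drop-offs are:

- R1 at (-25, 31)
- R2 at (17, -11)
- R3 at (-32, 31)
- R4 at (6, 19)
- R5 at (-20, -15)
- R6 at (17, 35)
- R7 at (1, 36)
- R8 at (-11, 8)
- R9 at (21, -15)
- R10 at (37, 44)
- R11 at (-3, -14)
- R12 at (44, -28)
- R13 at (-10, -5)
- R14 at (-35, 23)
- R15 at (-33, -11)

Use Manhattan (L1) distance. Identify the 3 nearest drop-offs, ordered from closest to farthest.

Distances from (6, 13):
R1: 49 blocks
R2: 35 blocks
R3: 56 blocks
R4: 6 blocks
R5: 54 blocks
R6: 33 blocks
R7: 28 blocks
R8: 22 blocks
R9: 43 blocks
R10: 62 blocks
R11: 36 blocks
R12: 79 blocks
R13: 34 blocks
R14: 51 blocks
R15: 63 blocks
Sorted: R4 (6 blocks) < R8 (22 blocks) < R7 (28 blocks) < R6 (33 blocks) < R13 (34 blocks) < …

R4, R8, R7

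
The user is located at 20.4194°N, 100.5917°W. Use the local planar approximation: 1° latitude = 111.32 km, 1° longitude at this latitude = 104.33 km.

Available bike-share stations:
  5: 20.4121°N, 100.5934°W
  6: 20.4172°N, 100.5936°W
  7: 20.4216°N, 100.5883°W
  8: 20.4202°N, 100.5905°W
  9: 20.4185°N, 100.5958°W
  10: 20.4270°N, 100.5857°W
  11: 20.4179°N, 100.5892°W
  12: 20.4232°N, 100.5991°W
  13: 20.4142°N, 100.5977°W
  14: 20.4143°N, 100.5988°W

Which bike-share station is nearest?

Distances from 20.4194°N, 100.5917°W:
5: √((-0.0073·111.32)² + (-0.0017·104.33)²) = √(0.660377 + 0.031457) = 0.8318 km
6: √((-0.0022·111.32)² + (-0.0019·104.33)²) = √(0.059978 + 0.039294) = 0.3151 km
7: √((0.0022·111.32)² + (0.0034·104.33)²) = √(0.059978 + 0.125828) = 0.4311 km
8: √((0.0008·111.32)² + (0.0012·104.33)²) = √(0.007931 + 0.015674) = 0.1536 km
9: √((-0.0009·111.32)² + (-0.0041·104.33)²) = √(0.010038 + 0.182973) = 0.4393 km
10: √((0.0076·111.32)² + (0.0060·104.33)²) = √(0.715770 + 0.391851) = 1.0524 km
11: √((-0.0015·111.32)² + (0.0025·104.33)²) = √(0.027882 + 0.068030) = 0.3097 km
12: √((0.0038·111.32)² + (-0.0074·104.33)²) = √(0.178943 + 0.596049) = 0.8803 km
13: √((-0.0052·111.32)² + (-0.0060·104.33)²) = √(0.335084 + 0.391851) = 0.8526 km
14: √((-0.0051·111.32)² + (-0.0071·104.33)²) = √(0.322320 + 0.548700) = 0.9333 km
Minimum: 8 at 0.1536 km.

8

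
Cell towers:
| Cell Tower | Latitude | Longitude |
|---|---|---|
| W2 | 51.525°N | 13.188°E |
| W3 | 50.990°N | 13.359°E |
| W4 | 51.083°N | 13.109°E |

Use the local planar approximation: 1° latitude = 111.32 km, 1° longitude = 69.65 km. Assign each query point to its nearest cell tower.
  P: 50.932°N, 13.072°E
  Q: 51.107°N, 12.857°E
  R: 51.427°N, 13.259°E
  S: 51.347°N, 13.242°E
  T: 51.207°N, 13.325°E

P at 50.932°N, 13.072°E:
  W2: √((0.593·111.32)² + (0.116·69.65)²) = √(4357.68448 + 65.27670) = 66.505 km
  W3: √((0.058·111.32)² + (0.287·69.65)²) = √(41.68717 + 399.58211) = 21.006 km
  W4: √((0.151·111.32)² + (0.037·69.65)²) = √(282.55324 + 6.64119) = 17.006 km
  → nearest: W4 (17.006 km)
Q at 51.107°N, 12.857°E:
  W2: √((0.418·111.32)² + (0.331·69.65)²) = √(2165.20469 + 531.49383) = 51.930 km
  W3: √((-0.117·111.32)² + (0.502·69.65)²) = √(169.63604 + 1222.50227) = 37.311 km
  W4: √((-0.024·111.32)² + (0.252·69.65)²) = √(7.13787 + 308.06568) = 17.754 km
  → nearest: W4 (17.754 km)
R at 51.427°N, 13.259°E:
  W2: √((0.098·111.32)² + (-0.071·69.65)²) = √(119.01414 + 24.45451) = 11.978 km
  W3: √((-0.437·111.32)² + (0.100·69.65)²) = √(2366.51504 + 48.51122) = 49.143 km
  W4: √((-0.344·111.32)² + (-0.150·69.65)²) = √(1466.43656 + 109.15026) = 39.694 km
  → nearest: W2 (11.978 km)
S at 51.347°N, 13.242°E:
  W2: √((0.178·111.32)² + (-0.054·69.65)²) = √(392.63264 + 14.14587) = 20.169 km
  W3: √((-0.357·111.32)² + (0.117·69.65)²) = √(1579.36616 + 66.40702) = 40.568 km
  W4: √((-0.264·111.32)² + (-0.133·69.65)²) = √(863.68276 + 85.81151) = 30.814 km
  → nearest: W2 (20.169 km)
T at 51.207°N, 13.325°E:
  W2: √((0.318·111.32)² + (-0.137·69.65)²) = √(1253.14301 + 91.05072) = 36.663 km
  W3: √((-0.217·111.32)² + (0.034·69.65)²) = √(583.53359 + 5.60790) = 24.272 km
  W4: √((-0.124·111.32)² + (-0.216·69.65)²) = √(190.54158 + 226.33397) = 20.418 km
  → nearest: W4 (20.418 km)

P→W4; Q→W4; R→W2; S→W2; T→W4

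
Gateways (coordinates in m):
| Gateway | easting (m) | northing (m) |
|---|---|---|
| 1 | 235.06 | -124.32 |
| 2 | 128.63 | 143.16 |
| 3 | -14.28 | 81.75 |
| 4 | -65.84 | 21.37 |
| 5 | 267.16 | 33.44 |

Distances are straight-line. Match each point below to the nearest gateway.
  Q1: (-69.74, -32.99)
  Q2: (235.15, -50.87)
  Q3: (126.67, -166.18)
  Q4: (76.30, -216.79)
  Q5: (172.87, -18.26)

Q1→4; Q2→1; Q3→1; Q4→1; Q5→5

Q1 at (-69.74, -32.99):
  1: 318.19 m
  2: 265.29 m
  3: 127.44 m
  4: 54.50 m
  5: 343.39 m
  → nearest: 4 (54.50 m)
Q2 at (235.15, -50.87):
  1: 73.45 m
  2: 221.35 m
  3: 282.49 m
  4: 309.54 m
  5: 90.18 m
  → nearest: 1 (73.45 m)
Q3 at (126.67, -166.18):
  1: 116.19 m
  2: 309.35 m
  3: 285.19 m
  4: 268.77 m
  5: 244.10 m
  → nearest: 1 (116.19 m)
Q4 at (76.30, -216.79):
  1: 183.73 m
  2: 363.73 m
  3: 311.98 m
  4: 277.35 m
  5: 314.71 m
  → nearest: 1 (183.73 m)
Q5 at (172.87, -18.26):
  1: 122.95 m
  2: 167.37 m
  3: 212.20 m
  4: 241.98 m
  5: 107.53 m
  → nearest: 5 (107.53 m)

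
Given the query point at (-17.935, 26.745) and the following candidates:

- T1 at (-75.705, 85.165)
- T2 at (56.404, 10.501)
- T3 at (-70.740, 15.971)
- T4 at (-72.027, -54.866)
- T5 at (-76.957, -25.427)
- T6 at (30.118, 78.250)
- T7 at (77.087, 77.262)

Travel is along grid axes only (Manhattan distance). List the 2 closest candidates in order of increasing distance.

T3, T2

Distances from (-17.935, 26.745):
T1: |-57.770| + |58.420| = 57.770 + 58.420 = 116.190
T2: |74.339| + |-16.244| = 74.339 + 16.244 = 90.583
T3: |-52.805| + |-10.774| = 52.805 + 10.774 = 63.579
T4: |-54.092| + |-81.611| = 54.092 + 81.611 = 135.703
T5: |-59.022| + |-52.172| = 59.022 + 52.172 = 111.194
T6: |48.053| + |51.505| = 48.053 + 51.505 = 99.558
T7: |95.022| + |50.517| = 95.022 + 50.517 = 145.539
Sorted: T3 (63.579) < T2 (90.583) < T6 (99.558) < T5 (111.194) < …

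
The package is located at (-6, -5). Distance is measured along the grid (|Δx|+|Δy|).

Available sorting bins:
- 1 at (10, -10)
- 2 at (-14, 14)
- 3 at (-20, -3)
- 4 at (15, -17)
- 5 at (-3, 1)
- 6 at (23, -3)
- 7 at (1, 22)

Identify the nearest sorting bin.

Distances from (-6, -5):
1: |16| + |-5| = 16 + 5 = 21
2: |-8| + |19| = 8 + 19 = 27
3: |-14| + |2| = 14 + 2 = 16
4: |21| + |-12| = 21 + 12 = 33
5: |3| + |6| = 3 + 6 = 9
6: |29| + |2| = 29 + 2 = 31
7: |7| + |27| = 7 + 27 = 34
Minimum: 5 at 9.

5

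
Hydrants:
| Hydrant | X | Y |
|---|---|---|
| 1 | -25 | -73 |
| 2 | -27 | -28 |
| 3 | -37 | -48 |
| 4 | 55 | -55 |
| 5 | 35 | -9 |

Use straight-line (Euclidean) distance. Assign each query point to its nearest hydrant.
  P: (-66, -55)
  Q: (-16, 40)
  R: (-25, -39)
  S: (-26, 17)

P at (-66, -55):
  1: √((41)² + (-18)²) = √(1681.000 + 324.000) = 44.8
  2: √((39)² + (27)²) = √(1521.000 + 729.000) = 47.4
  3: √((29)² + (7)²) = √(841.000 + 49.000) = 29.8
  4: √((121)² + (0)²) = √(14641.000 + 0.000) = 121.0
  5: √((101)² + (46)²) = √(10201.000 + 2116.000) = 111.0
  → nearest: 3 (29.8)
Q at (-16, 40):
  1: √((-9)² + (-113)²) = √(81.000 + 12769.000) = 113.4
  2: √((-11)² + (-68)²) = √(121.000 + 4624.000) = 68.9
  3: √((-21)² + (-88)²) = √(441.000 + 7744.000) = 90.5
  4: √((71)² + (-95)²) = √(5041.000 + 9025.000) = 118.6
  5: √((51)² + (-49)²) = √(2601.000 + 2401.000) = 70.7
  → nearest: 2 (68.9)
R at (-25, -39):
  1: √((0)² + (-34)²) = √(0.000 + 1156.000) = 34.0
  2: √((-2)² + (11)²) = √(4.000 + 121.000) = 11.2
  3: √((-12)² + (-9)²) = √(144.000 + 81.000) = 15.0
  4: √((80)² + (-16)²) = √(6400.000 + 256.000) = 81.6
  5: √((60)² + (30)²) = √(3600.000 + 900.000) = 67.1
  → nearest: 2 (11.2)
S at (-26, 17):
  1: √((1)² + (-90)²) = √(1.000 + 8100.000) = 90.0
  2: √((-1)² + (-45)²) = √(1.000 + 2025.000) = 45.0
  3: √((-11)² + (-65)²) = √(121.000 + 4225.000) = 65.9
  4: √((81)² + (-72)²) = √(6561.000 + 5184.000) = 108.4
  5: √((61)² + (-26)²) = √(3721.000 + 676.000) = 66.3
  → nearest: 2 (45.0)

P→3; Q→2; R→2; S→2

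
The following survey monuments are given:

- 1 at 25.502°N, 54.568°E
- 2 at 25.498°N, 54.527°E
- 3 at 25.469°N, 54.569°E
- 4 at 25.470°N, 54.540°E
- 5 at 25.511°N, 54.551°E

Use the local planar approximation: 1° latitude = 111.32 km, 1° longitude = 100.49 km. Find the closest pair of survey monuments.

Pairwise distances:
1–2: 4.144 km
1–3: 3.675 km
1–4: 4.539 km
1–5: 1.980 km
2–3: 5.314 km
2–4: 3.380 km
2–5: 2.813 km
3–4: 2.916 km
3–5: 5.013 km
4–5: 4.696 km
Closest pair: 1–5 at 1.980 km.

1 and 5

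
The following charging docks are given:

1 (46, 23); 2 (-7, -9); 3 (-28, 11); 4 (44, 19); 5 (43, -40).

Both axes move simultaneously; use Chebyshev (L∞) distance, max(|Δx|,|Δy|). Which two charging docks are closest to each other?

Pairwise distances:
1–2: 53
1–3: 74
1–4: 4
1–5: 63
2–3: 21
2–4: 51
2–5: 50
3–4: 72
3–5: 71
4–5: 59
Closest pair: 1–4 at 4.

1 and 4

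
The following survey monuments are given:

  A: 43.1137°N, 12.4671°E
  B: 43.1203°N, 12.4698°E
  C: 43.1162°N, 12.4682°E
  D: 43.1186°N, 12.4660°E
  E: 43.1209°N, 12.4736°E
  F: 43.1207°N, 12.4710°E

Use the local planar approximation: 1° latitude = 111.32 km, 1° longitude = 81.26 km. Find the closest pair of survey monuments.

Pairwise distances:
A–B: 0.7668 km
A–C: 0.2923 km
A–D: 0.5527 km
A–E: 0.9599 km
A–F: 0.8412 km
B–C: 0.4746 km
B–D: 0.3622 km
B–E: 0.3159 km
B–F: 0.1072 km
C–D: 0.3215 km
C–E: 0.6829 km
C–F: 0.5502 km
D–E: 0.6685 km
D–F: 0.4688 km
E–F: 0.2124 km
Closest pair: B–F at 0.1072 km.

B and F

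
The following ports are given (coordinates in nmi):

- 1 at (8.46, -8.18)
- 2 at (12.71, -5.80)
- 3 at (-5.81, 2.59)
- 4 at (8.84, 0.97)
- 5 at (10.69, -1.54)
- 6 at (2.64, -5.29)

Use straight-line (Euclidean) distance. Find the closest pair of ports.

4 and 5

Pairwise distances:
1–2: 4.87 nmi
1–3: 17.88 nmi
1–4: 9.16 nmi
1–5: 7.00 nmi
1–6: 6.50 nmi
2–3: 20.33 nmi
2–4: 7.80 nmi
2–5: 4.71 nmi
2–6: 10.08 nmi
3–4: 14.74 nmi
3–5: 17.01 nmi
3–6: 11.55 nmi
4–5: 3.12 nmi
4–6: 8.81 nmi
5–6: 8.88 nmi
Closest pair: 4–5 at 3.12 nmi.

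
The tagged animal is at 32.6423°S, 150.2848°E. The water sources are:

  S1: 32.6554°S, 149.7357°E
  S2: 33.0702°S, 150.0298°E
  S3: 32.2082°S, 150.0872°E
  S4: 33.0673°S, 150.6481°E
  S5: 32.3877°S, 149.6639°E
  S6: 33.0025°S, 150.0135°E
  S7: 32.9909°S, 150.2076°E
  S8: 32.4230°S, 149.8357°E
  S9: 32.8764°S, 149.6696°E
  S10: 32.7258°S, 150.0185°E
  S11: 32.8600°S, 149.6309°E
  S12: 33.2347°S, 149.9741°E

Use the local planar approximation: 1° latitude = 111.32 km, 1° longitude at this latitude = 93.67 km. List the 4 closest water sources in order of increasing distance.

S10, S7, S6, S8

Distances from 32.6423°S, 150.2848°E:
S1: 51.4549 km
S2: 53.2871 km
S3: 51.7475 km
S4: 58.2786 km
S5: 64.6979 km
S6: 47.4722 km
S7: 39.4742 km
S8: 48.6376 km
S9: 63.2444 km
S10: 26.6199 km
S11: 65.8708 km
S12: 72.0824 km
Sorted: S10 (26.6199 km) < S7 (39.4742 km) < S6 (47.4722 km) < S8 (48.6376 km) < S1 (51.4549 km) < S3 (51.7475 km) < …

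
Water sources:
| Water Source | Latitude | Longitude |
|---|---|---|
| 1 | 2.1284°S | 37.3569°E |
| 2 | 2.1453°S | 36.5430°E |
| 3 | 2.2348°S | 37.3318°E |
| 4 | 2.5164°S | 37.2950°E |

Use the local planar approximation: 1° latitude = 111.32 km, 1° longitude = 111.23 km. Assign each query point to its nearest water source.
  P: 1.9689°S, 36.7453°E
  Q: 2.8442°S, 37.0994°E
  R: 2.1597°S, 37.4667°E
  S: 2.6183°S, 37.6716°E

P at 1.9689°S, 36.7453°E:
  1: √((-0.1595·111.32)² + (0.6116·111.23)²) = √(315.259201 + 4627.845247) = 70.3072 km
  2: √((-0.1764·111.32)² + (-0.2023·111.23)²) = √(385.605799 + 506.332308) = 29.8653 km
  3: √((-0.2659·111.32)² + (0.5865·111.23)²) = √(876.159290 + 4255.787233) = 71.6376 km
  4: √((-0.5475·111.32)² + (0.5497·111.23)²) = √(3714.622135 + 3738.482468) = 86.3314 km
  → nearest: 2 (29.8653 km)
Q at 2.8442°S, 37.0994°E:
  1: √((0.7158·111.32)² + (0.2575·111.23)²) = √(6349.357540 + 820.348411) = 84.6741 km
  2: √((0.6989·111.32)² + (-0.5564·111.23)²) = √(6053.080871 + 3830.170589) = 99.4145 km
  3: √((0.6094·111.32)² + (0.2324·111.23)²) = √(4602.049600 + 668.214848) = 72.5966 km
  4: √((0.3278·111.32)² + (0.1956·111.23)²) = √(1331.570895 + 473.349121) = 42.4844 km
  → nearest: 4 (42.4844 km)
R at 2.1597°S, 37.4667°E:
  1: √((0.0313·111.32)² + (-0.1098·111.23)²) = √(12.140458 + 149.158688) = 12.7004 km
  2: √((0.0144·111.32)² + (-0.9237·111.23)²) = √(2.569635 + 10556.155077) = 102.7557 km
  3: √((-0.0751·111.32)² + (-0.1349·111.23)²) = √(69.891807 + 225.147834) = 17.1767 km
  4: √((-0.3567·111.32)² + (-0.1717·111.23)²) = √(1576.712875 + 364.740899) = 44.0619 km
  → nearest: 1 (12.7004 km)
S at 2.6183°S, 37.6716°E:
  1: √((0.4899·111.32)² + (-0.3147·111.23)²) = √(2974.139084 + 1225.285687) = 64.8030 km
  2: √((0.4730·111.32)² + (-1.1286·111.23)²) = √(2772.481627 + 15758.829846) = 136.1298 km
  3: √((0.3835·111.32)² + (-0.3398·111.23)²) = √(1822.540265 + 1428.534139) = 57.0182 km
  4: √((0.1019·111.32)² + (-0.3766·111.23)²) = √(128.675174 + 1754.706585) = 43.3979 km
  → nearest: 4 (43.3979 km)

P→2; Q→4; R→1; S→4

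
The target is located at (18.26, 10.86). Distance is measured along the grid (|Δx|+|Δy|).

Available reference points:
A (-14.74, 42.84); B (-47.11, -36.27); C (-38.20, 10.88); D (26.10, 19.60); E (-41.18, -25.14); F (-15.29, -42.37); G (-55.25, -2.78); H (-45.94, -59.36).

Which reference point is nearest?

D

Distances from (18.26, 10.86):
A: |-33.00| + |31.98| = 33.00 + 31.98 = 64.98
B: |-65.37| + |-47.13| = 65.37 + 47.13 = 112.50
C: |-56.46| + |0.02| = 56.46 + 0.02 = 56.48
D: |7.84| + |8.74| = 7.84 + 8.74 = 16.58
E: |-59.44| + |-36.00| = 59.44 + 36.00 = 95.44
F: |-33.55| + |-53.23| = 33.55 + 53.23 = 86.78
G: |-73.51| + |-13.64| = 73.51 + 13.64 = 87.15
H: |-64.20| + |-70.22| = 64.20 + 70.22 = 134.42
Minimum: D at 16.58.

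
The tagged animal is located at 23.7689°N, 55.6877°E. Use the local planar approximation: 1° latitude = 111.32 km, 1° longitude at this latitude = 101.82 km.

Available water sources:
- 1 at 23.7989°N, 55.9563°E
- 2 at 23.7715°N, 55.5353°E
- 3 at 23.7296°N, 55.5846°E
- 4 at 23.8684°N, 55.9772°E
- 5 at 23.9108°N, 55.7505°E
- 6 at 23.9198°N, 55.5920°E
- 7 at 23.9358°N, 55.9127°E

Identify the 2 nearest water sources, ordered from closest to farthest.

Distances from 23.7689°N, 55.6877°E:
1: 27.5520 km
2: 15.5201 km
3: 11.3728 km
4: 31.4892 km
5: 17.0414 km
6: 19.4198 km
7: 29.4964 km
Sorted: 3 (11.3728 km) < 2 (15.5201 km) < 5 (17.0414 km) < 6 (19.4198 km) < …

3, 2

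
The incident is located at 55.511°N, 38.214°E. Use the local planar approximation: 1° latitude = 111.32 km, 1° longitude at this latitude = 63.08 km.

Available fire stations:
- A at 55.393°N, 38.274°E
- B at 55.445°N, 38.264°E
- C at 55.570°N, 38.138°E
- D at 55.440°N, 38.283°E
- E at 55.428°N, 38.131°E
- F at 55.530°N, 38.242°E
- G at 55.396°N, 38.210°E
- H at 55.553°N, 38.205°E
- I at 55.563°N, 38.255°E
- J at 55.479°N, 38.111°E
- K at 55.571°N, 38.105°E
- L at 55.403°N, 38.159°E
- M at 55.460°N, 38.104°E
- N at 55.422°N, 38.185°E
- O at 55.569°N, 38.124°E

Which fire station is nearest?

Distances from 55.511°N, 38.214°E:
A: √((-0.118·111.32)² + (0.060·63.08)²) = √(172.54819 + 14.32471) = 13.670 km
B: √((-0.066·111.32)² + (0.050·63.08)²) = √(53.98017 + 9.94772) = 7.995 km
C: √((0.059·111.32)² + (-0.076·63.08)²) = √(43.13705 + 22.98320) = 8.131 km
D: √((-0.071·111.32)² + (0.069·63.08)²) = √(62.46879 + 18.94443) = 9.023 km
E: √((-0.083·111.32)² + (-0.083·63.08)²) = √(85.36947 + 27.41193) = 10.620 km
F: √((0.019·111.32)² + (0.028·63.08)²) = √(4.47356 + 3.11960) = 2.756 km
G: √((-0.115·111.32)² + (-0.004·63.08)²) = √(163.88608 + 0.06367) = 12.804 km
H: √((0.042·111.32)² + (-0.009·63.08)²) = √(21.85974 + 0.32231) = 4.710 km
I: √((0.052·111.32)² + (0.041·63.08)²) = √(33.50835 + 6.68884) = 6.340 km
J: √((-0.032·111.32)² + (-0.103·63.08)²) = √(12.68955 + 42.21413) = 7.410 km
K: √((0.060·111.32)² + (-0.109·63.08)²) = √(44.61171 + 47.27553) = 9.586 km
L: √((-0.108·111.32)² + (-0.055·63.08)²) = √(144.54195 + 12.03674) = 12.513 km
M: √((-0.051·111.32)² + (-0.110·63.08)²) = √(32.23196 + 48.14695) = 8.965 km
N: √((-0.089·111.32)² + (-0.029·63.08)²) = √(98.15816 + 3.34641) = 10.075 km
O: √((0.058·111.32)² + (-0.090·63.08)²) = √(41.68717 + 32.23060) = 8.598 km
Minimum: F at 2.756 km.

F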